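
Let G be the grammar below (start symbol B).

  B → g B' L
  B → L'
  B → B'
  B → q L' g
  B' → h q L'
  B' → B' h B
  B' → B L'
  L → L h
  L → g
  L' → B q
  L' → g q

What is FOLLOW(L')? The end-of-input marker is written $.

{ $, g, h, q }

In B → L': L' is at the end, add FOLLOW(B) = { $, g, h, q }.
In B → q L' g: add FIRST(g) = { g }.
In B' → h q L': L' is at the end, add FOLLOW(B') = { $, g, h, q }.
In B' → B L': L' is at the end, add FOLLOW(B') = { $, g, h, q }.
Union: FOLLOW(L') = { $, g, h, q }.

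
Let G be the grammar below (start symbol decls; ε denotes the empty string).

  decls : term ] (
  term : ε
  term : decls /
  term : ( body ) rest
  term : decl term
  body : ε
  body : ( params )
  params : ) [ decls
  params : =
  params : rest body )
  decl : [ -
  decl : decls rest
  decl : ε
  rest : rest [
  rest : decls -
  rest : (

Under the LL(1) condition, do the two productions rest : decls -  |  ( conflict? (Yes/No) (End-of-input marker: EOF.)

Yes

FIRST(decls -) = { (, [, ] } and FIRST(() = { ( }.
Both contain (, so the two alternatives are not disjoint — LL(1) conflict.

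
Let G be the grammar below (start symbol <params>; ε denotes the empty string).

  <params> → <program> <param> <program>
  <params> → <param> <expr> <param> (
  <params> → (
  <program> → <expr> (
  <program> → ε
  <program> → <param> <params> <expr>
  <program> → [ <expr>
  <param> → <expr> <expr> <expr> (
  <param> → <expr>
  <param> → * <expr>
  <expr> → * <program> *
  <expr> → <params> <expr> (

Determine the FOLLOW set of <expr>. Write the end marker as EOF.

In <params> → <param> <expr> <param> (: add FIRST(<param> () = { (, *, [ }.
In <program> → <expr> (: add FIRST(() = { ( }.
In <program> → <param> <params> <expr>: <expr> is at the end, add FOLLOW(<program>) = { EOF, (, *, [ }.
In <program> → [ <expr>: <expr> is at the end, add FOLLOW(<program>) = { EOF, (, *, [ }.
In <param> → <expr> <expr> <expr> (: add FIRST(<expr> <expr> () = { (, *, [ }.
In <param> → <expr> <expr> <expr> (: add FIRST(<expr> () = { (, *, [ }.
In <param> → <expr> <expr> <expr> (: add FIRST(() = { ( }.
In <param> → <expr>: <expr> is at the end, add FOLLOW(<param>) = { EOF, (, *, [ }.
In <param> → * <expr>: <expr> is at the end, add FOLLOW(<param>) = { EOF, (, *, [ }.
In <expr> → <params> <expr> (: add FIRST(() = { ( }.
Union: FOLLOW(<expr>) = { EOF, (, *, [ }.

{ EOF, (, *, [ }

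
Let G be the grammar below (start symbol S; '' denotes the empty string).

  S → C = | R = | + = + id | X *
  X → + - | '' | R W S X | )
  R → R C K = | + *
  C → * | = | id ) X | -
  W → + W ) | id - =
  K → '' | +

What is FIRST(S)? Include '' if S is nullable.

{ ), *, +, -, =, id }

From S → C =: add FIRST(C) = { *, -, =, id }.
From S → R =: add FIRST(R) = { + }.
S → + = + id contributes {+}.
From S → X *: X nullable, take FIRST(X) ∪ {*} = { ), *, + }.
Union: FIRST(S) = { ), *, +, -, =, id }.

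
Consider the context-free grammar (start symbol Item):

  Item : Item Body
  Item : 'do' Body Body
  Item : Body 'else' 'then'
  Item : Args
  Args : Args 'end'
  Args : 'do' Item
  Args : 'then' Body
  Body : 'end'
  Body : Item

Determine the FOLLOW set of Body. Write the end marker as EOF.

In Item : Item Body: Body is at the end, add FOLLOW(Item) = { EOF, 'do', 'else', 'end', 'then' }.
In Item : 'do' Body Body: add FIRST(Body) = { 'do', 'end', 'then' }.
In Item : 'do' Body Body: Body is at the end, add FOLLOW(Item) = { EOF, 'do', 'else', 'end', 'then' }.
In Item : Body 'else' 'then': add FIRST('else' 'then') = { 'else' }.
In Args : 'then' Body: Body is at the end, add FOLLOW(Args) = { EOF, 'do', 'else', 'end', 'then' }.
Union: FOLLOW(Body) = { EOF, 'do', 'else', 'end', 'then' }.

{ EOF, 'do', 'else', 'end', 'then' }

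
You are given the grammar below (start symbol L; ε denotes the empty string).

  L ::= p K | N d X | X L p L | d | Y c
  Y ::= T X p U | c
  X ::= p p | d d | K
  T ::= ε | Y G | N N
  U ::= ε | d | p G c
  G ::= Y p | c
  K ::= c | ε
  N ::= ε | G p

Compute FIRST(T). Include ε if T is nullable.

{ c, d, p, ε }

T ::= ε contributes ε.
From T ::= Y G: add FIRST(Y) = { c, d, p }.
From T ::= N N: N, N nullable, take FIRST(N) ∪ FIRST(N) = { c, d, p }; also ε since the whole RHS is nullable.
Union: FIRST(T) = { c, d, p, ε }.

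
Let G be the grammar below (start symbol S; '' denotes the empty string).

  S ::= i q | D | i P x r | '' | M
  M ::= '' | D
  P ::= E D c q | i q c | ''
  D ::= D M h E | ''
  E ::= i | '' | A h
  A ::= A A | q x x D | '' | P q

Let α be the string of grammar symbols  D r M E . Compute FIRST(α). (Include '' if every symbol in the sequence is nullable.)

{ h, r }

Add FIRST(D)\{''} = { h }; D is nullable, continue.
r is a terminal; add {r} and stop.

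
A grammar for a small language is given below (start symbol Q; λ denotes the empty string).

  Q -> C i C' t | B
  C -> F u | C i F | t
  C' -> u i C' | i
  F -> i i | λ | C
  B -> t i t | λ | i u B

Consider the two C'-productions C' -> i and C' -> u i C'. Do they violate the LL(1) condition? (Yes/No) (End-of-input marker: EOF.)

No

FIRST(i) = { i } and FIRST(u i C') = { u }.
The FIRST sets are disjoint and neither alternative is nullable — no conflict.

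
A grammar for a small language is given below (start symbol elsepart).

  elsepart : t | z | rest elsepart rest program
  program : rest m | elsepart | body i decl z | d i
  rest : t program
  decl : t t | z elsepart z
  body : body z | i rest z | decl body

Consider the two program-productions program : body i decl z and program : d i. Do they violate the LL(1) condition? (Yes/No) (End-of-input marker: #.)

FIRST(body i decl z) = { i, t, z } and FIRST(d i) = { d }.
The FIRST sets are disjoint and neither alternative is nullable — no conflict.

No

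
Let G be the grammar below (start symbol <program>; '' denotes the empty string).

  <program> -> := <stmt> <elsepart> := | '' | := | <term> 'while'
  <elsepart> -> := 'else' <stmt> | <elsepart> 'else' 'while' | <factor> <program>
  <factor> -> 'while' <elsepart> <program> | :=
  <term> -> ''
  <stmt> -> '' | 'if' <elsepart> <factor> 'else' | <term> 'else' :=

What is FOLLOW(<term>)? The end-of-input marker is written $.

In <program> -> <term> 'while': add FIRST('while') = { 'while' }.
In <stmt> -> <term> 'else' :=: add FIRST('else' :=) = { 'else' }.
Union: FOLLOW(<term>) = { 'else', 'while' }.

{ 'else', 'while' }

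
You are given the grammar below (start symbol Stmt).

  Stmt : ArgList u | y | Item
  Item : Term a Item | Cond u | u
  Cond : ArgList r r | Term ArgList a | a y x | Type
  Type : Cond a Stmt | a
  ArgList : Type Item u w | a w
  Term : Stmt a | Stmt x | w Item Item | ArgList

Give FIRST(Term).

{ a, u, w, y }

From Term : Stmt a: add FIRST(Stmt) = { a, u, w, y }.
From Term : Stmt x: add FIRST(Stmt) = { a, u, w, y }.
Term : w Item Item contributes {w}.
From Term : ArgList: add FIRST(ArgList) = { a, u, w, y }.
Union: FIRST(Term) = { a, u, w, y }.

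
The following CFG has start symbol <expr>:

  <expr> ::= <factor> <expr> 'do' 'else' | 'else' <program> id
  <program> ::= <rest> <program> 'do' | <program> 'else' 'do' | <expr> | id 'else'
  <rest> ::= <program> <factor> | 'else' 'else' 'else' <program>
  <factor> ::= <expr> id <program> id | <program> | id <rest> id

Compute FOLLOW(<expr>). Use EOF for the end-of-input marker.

{ EOF, 'do', 'else', id }

<expr> is the start symbol, so EOF ∈ FOLLOW(<expr>).
In <expr> ::= <factor> <expr> 'do' 'else': add FIRST('do' 'else') = { 'do' }.
In <program> ::= <expr>: <expr> is at the end, add FOLLOW(<program>) = { 'do', 'else', id }.
In <factor> ::= <expr> id <program> id: add FIRST(id <program> id) = { id }.
Union: FOLLOW(<expr>) = { EOF, 'do', 'else', id }.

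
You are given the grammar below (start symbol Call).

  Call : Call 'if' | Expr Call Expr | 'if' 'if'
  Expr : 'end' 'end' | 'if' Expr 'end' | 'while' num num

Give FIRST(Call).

From Call : Call 'if': add FIRST(Call) = { 'end', 'if', 'while' }.
From Call : Expr Call Expr: add FIRST(Expr) = { 'end', 'if', 'while' }.
Call : 'if' 'if' contributes {'if'}.
Union: FIRST(Call) = { 'end', 'if', 'while' }.

{ 'end', 'if', 'while' }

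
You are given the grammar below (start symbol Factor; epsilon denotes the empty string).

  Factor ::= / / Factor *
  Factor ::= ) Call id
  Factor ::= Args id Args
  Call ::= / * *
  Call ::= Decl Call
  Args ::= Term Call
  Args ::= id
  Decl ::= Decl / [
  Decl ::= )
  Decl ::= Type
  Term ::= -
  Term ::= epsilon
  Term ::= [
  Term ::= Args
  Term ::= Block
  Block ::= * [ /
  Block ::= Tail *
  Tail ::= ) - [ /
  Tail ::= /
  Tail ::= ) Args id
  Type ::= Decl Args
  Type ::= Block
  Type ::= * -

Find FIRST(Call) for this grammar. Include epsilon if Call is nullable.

Call ::= / * * contributes {/}.
From Call ::= Decl Call: add FIRST(Decl) = { ), *, / }.
Union: FIRST(Call) = { ), *, / }.

{ ), *, / }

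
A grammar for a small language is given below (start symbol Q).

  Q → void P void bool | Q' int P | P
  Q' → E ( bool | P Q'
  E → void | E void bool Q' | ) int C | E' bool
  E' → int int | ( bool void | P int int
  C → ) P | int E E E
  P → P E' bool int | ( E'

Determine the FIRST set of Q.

{ (, ), int, void }

Q → void P void bool contributes {void}.
From Q → Q' int P: add FIRST(Q') = { (, ), int, void }.
From Q → P: add FIRST(P) = { ( }.
Union: FIRST(Q) = { (, ), int, void }.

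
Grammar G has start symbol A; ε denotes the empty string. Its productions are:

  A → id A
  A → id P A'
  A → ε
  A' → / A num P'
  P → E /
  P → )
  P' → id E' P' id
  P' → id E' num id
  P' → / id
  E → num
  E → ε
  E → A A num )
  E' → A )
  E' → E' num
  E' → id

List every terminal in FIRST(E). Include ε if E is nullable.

E → num contributes {num}.
E → ε contributes ε.
From E → A A num ): A, A nullable, take FIRST(A) ∪ FIRST(A) ∪ {num} = { id, num }.
Union: FIRST(E) = { id, num, ε }.

{ id, num, ε }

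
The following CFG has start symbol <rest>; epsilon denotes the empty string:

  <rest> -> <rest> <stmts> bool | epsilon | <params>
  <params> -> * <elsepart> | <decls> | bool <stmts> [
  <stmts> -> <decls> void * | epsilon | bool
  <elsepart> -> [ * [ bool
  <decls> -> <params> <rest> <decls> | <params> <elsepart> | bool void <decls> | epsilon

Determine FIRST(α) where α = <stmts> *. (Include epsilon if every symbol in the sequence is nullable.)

Add FIRST(<stmts>)\{epsilon} = { *, [, bool, void }; <stmts> is nullable, continue.
* is a terminal; add {*} and stop.

{ *, [, bool, void }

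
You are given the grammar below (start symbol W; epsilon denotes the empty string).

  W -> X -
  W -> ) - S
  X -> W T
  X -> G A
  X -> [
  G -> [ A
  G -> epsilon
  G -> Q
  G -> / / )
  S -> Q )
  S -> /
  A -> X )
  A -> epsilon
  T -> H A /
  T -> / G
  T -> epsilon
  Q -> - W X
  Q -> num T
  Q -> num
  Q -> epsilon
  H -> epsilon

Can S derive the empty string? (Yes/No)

Nullable nonterminals: A, G, H, Q, T, X.
No production of S has an RHS whose symbols are all nullable, so S is not nullable.

No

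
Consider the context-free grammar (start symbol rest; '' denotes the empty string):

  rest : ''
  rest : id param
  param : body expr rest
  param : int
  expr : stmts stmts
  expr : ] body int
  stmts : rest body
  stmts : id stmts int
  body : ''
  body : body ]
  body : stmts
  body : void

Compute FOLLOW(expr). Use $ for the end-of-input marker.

In param : body expr rest: add FIRST(rest)\{''} = { id }.
  Since rest is nullable, also add FOLLOW(param) = { $, ], id, int, void }.
Union: FOLLOW(expr) = { $, ], id, int, void }.

{ $, ], id, int, void }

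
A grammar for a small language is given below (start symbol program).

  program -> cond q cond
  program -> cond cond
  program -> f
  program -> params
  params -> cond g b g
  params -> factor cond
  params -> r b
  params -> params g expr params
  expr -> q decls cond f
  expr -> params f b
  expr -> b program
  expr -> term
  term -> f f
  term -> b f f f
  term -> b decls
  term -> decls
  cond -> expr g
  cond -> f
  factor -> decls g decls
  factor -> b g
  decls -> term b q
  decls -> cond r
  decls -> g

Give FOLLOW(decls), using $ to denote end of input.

{ b, f, g, q, r }

In expr -> q decls cond f: add FIRST(cond f) = { b, f, g, q, r }.
In term -> b decls: decls is at the end, add FOLLOW(term) = { b, f, g, q, r }.
In term -> decls: decls is at the end, add FOLLOW(term) = { b, f, g, q, r }.
In factor -> decls g decls: add FIRST(g decls) = { g }.
In factor -> decls g decls: decls is at the end, add FOLLOW(factor) = { b, f, g, q, r }.
Union: FOLLOW(decls) = { b, f, g, q, r }.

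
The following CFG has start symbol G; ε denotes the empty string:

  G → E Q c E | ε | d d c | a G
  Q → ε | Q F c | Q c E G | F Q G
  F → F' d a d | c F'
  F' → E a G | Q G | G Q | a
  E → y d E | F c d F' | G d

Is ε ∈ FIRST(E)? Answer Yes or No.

No

Nullable nonterminals: F', G, Q.
No production of E has an RHS whose symbols are all nullable, so E is not nullable.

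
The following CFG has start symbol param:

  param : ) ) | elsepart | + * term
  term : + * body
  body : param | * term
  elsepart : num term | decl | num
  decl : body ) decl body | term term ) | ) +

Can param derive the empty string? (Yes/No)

No nonterminal in this grammar is nullable.
No production of param has an RHS whose symbols are all nullable, so param is not nullable.

No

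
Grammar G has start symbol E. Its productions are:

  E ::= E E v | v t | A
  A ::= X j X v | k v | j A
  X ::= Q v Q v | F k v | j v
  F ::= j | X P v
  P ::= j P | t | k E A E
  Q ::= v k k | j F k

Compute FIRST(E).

{ j, k, v }

From E ::= E E v: add FIRST(E) = { j, k, v }.
E ::= v t contributes {v}.
From E ::= A: add FIRST(A) = { j, k, v }.
Union: FIRST(E) = { j, k, v }.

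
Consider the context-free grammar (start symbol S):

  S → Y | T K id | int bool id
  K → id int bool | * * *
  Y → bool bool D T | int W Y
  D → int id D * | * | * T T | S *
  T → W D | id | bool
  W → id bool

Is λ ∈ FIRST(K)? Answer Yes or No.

No

No nonterminal in this grammar is nullable.
No production of K has an RHS whose symbols are all nullable, so K is not nullable.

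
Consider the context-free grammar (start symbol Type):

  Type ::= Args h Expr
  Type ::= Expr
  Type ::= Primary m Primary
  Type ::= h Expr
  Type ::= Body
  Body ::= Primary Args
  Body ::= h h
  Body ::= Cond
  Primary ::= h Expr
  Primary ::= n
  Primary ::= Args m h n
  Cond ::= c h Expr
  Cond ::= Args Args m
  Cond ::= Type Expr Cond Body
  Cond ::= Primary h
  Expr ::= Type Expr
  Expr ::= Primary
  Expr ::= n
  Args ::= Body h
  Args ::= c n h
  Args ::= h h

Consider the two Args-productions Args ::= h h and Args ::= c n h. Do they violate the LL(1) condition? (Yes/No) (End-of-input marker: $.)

No

FIRST(h h) = { h } and FIRST(c n h) = { c }.
The FIRST sets are disjoint and neither alternative is nullable — no conflict.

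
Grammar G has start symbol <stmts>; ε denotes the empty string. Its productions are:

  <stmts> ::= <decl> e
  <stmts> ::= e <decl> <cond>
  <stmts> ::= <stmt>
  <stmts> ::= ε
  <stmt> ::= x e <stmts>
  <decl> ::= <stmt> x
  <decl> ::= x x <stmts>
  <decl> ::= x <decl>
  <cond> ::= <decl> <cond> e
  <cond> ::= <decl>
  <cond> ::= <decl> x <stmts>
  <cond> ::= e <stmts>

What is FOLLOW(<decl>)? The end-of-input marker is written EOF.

{ EOF, e, x }

In <stmts> ::= <decl> e: add FIRST(e) = { e }.
In <stmts> ::= e <decl> <cond>: add FIRST(<cond>) = { e, x }.
In <decl> ::= x <decl>: <decl> is at the end, add FOLLOW(<decl>) = { EOF, e, x }.
In <cond> ::= <decl> <cond> e: add FIRST(<cond> e) = { e, x }.
In <cond> ::= <decl>: <decl> is at the end, add FOLLOW(<cond>) = { EOF, e, x }.
In <cond> ::= <decl> x <stmts>: add FIRST(x <stmts>) = { x }.
Union: FOLLOW(<decl>) = { EOF, e, x }.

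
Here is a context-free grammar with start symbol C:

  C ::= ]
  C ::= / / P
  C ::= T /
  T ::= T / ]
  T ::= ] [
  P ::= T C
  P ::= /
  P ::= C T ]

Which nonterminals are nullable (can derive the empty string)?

No nonterminal has an empty production or an RHS whose symbols are all nullable.

{ } (none)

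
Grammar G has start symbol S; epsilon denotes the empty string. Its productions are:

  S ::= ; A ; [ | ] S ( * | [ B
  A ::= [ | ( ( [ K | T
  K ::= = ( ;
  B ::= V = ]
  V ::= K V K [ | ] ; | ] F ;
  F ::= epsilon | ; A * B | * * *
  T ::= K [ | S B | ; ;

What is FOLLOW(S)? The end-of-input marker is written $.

S is the start symbol, so $ ∈ FOLLOW(S).
In S ::= ] S ( *: add FIRST(( *) = { ( }.
In T ::= S B: add FIRST(B) = { =, ] }.
Union: FOLLOW(S) = { $, (, =, ] }.

{ $, (, =, ] }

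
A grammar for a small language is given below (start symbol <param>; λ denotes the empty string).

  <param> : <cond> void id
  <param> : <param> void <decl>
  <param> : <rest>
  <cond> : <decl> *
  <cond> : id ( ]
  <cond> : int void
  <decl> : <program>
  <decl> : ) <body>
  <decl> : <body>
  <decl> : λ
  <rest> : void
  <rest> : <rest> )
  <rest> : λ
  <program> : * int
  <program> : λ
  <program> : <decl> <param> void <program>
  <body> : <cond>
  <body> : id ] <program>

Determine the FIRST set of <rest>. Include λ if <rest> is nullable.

<rest> : void contributes {void}.
From <rest> : <rest> ): <rest> nullable, take FIRST(<rest>) ∪ {)} = { ), void }.
<rest> : λ contributes λ.
Union: FIRST(<rest>) = { ), void, λ }.

{ ), void, λ }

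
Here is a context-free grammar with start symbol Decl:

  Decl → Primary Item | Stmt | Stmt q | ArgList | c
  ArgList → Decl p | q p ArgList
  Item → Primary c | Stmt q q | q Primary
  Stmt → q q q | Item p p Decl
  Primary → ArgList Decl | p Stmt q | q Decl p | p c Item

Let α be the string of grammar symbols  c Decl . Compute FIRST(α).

{ c }

c is a terminal; add {c} and stop.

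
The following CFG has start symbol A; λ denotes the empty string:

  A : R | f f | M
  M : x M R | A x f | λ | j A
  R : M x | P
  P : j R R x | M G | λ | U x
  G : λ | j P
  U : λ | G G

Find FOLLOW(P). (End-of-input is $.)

{ $, f, j, x }

In R : P: P is at the end, add FOLLOW(R) = { $, f, j, x }.
In G : j P: P is at the end, add FOLLOW(G) = { $, f, j, x }.
Union: FOLLOW(P) = { $, f, j, x }.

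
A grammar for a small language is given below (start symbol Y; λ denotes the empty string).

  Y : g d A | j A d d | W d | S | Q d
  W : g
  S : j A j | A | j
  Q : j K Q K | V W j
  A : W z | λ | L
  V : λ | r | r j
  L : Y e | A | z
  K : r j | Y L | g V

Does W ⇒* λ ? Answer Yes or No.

No

Nullable nonterminals: A, K, L, S, V, Y.
No production of W has an RHS whose symbols are all nullable, so W is not nullable.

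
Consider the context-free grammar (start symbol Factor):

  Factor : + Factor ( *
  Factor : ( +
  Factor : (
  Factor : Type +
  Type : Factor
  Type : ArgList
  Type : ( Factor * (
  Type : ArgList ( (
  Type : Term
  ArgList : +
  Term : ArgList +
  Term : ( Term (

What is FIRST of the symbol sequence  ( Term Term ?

{ ( }

( is a terminal; add {(} and stop.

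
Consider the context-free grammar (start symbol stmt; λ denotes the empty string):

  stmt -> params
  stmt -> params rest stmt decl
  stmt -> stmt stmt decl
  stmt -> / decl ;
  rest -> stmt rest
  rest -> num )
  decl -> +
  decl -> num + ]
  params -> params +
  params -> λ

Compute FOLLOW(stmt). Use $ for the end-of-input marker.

{ $, +, /, num }

stmt is the start symbol, so $ ∈ FOLLOW(stmt).
In stmt -> params rest stmt decl: add FIRST(decl) = { +, num }.
In stmt -> stmt stmt decl: add FIRST(stmt decl) = { +, /, num }.
In stmt -> stmt stmt decl: add FIRST(decl) = { +, num }.
In rest -> stmt rest: add FIRST(rest) = { +, /, num }.
Union: FOLLOW(stmt) = { $, +, /, num }.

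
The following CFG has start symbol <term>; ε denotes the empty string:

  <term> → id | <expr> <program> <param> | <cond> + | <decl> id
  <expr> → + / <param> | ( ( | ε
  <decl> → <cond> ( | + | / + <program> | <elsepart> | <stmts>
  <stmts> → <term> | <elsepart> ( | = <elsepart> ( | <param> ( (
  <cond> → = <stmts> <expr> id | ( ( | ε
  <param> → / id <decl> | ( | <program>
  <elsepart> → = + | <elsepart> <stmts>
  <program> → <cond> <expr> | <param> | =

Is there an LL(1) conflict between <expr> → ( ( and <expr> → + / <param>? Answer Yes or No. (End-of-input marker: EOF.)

FIRST(( () = { ( } and FIRST(+ / <param>) = { + }.
The FIRST sets are disjoint and neither alternative is nullable — no conflict.

No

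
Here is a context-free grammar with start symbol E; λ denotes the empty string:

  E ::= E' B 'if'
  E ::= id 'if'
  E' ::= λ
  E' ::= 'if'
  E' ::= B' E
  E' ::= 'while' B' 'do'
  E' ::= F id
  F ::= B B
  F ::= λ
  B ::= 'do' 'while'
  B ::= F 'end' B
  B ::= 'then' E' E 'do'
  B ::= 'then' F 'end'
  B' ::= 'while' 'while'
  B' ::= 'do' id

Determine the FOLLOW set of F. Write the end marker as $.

In E' ::= F id: add FIRST(id) = { id }.
In B ::= F 'end' B: add FIRST('end' B) = { 'end' }.
In B ::= 'then' F 'end': add FIRST('end') = { 'end' }.
Union: FOLLOW(F) = { 'end', id }.

{ 'end', id }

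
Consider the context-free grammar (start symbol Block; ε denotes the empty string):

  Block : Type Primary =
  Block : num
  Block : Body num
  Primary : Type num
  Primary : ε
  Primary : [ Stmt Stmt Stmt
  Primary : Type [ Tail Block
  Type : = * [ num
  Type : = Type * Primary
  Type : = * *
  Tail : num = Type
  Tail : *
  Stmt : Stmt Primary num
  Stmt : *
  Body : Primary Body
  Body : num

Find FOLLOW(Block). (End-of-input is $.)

{ $, *, =, [, num }

Block is the start symbol, so $ ∈ FOLLOW(Block).
In Primary : Type [ Tail Block: Block is at the end, add FOLLOW(Primary) = { *, =, [, num }.
Union: FOLLOW(Block) = { $, *, =, [, num }.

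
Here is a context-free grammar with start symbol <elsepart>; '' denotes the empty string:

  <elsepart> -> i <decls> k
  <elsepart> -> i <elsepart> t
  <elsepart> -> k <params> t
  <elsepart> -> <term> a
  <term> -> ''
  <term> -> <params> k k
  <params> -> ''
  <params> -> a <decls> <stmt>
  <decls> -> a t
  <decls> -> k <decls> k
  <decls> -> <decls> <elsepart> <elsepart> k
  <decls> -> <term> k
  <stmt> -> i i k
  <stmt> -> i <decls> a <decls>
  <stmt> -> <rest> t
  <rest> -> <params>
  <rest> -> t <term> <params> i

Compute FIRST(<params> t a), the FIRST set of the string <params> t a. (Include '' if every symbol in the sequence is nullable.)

{ a, t }

Add FIRST(<params>)\{''} = { a }; <params> is nullable, continue.
t is a terminal; add {t} and stop.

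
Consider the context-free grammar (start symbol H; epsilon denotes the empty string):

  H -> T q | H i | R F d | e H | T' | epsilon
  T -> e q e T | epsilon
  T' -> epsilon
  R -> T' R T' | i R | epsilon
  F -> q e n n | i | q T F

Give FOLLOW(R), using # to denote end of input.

In H -> R F d: add FIRST(F d) = { i, q }.
In R -> T' R T': add FIRST(T')\{epsilon} = {  }.
  Since T' is nullable, also add FOLLOW(R) = { i, q }.
In R -> i R: R is at the end, add FOLLOW(R) = { i, q }.
Union: FOLLOW(R) = { i, q }.

{ i, q }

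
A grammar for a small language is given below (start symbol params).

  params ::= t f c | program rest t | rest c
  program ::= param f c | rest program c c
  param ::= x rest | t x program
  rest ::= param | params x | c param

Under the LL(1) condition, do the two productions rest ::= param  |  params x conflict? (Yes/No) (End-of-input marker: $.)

FIRST(param) = { t, x } and FIRST(params x) = { c, t, x }.
Both contain t, so the two alternatives are not disjoint — LL(1) conflict.

Yes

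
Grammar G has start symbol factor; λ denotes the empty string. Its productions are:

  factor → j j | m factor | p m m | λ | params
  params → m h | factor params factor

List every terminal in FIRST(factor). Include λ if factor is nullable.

factor → j j contributes {j}.
factor → m factor contributes {m}.
factor → p m m contributes {p}.
factor → λ contributes λ.
From factor → params: add FIRST(params) = { j, m, p }.
Union: FIRST(factor) = { j, m, p, λ }.

{ j, m, p, λ }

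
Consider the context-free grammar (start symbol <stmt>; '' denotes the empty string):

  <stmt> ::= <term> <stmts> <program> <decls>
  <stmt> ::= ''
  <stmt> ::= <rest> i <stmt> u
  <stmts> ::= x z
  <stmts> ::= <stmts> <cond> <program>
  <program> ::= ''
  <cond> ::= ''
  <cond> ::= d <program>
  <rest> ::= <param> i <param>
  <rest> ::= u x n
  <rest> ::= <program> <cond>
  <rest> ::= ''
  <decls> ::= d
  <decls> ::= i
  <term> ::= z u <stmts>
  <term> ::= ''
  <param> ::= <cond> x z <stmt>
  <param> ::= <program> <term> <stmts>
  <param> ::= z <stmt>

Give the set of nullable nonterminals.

{ <cond>, <program>, <rest>, <stmt>, <term> }

Directly nullable (have an ''-production): <stmt>, <program>, <cond>, <rest>, <term>.
No other nonterminal has a production whose RHS symbols are all nullable.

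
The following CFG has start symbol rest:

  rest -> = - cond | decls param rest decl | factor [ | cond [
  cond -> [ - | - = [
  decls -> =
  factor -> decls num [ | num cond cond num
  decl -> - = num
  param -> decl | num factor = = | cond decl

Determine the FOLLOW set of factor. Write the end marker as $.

In rest -> factor [: add FIRST([) = { [ }.
In param -> num factor = =: add FIRST(= =) = { = }.
Union: FOLLOW(factor) = { =, [ }.

{ =, [ }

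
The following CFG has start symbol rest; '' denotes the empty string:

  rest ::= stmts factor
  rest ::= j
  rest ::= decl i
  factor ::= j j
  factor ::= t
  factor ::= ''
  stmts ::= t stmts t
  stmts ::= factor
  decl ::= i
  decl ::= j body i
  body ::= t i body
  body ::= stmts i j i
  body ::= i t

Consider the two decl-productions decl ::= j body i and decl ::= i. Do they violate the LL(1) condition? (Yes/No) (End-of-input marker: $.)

FIRST(j body i) = { j } and FIRST(i) = { i }.
The FIRST sets are disjoint and neither alternative is nullable — no conflict.

No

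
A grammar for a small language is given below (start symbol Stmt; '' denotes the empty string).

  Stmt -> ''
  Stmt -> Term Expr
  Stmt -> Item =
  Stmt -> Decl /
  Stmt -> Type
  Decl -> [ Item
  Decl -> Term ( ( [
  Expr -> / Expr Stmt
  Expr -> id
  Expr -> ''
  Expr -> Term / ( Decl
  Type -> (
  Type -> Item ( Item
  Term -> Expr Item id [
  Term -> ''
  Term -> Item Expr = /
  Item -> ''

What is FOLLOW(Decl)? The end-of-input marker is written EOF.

{ EOF, (, /, =, [, id }

In Stmt -> Decl /: add FIRST(/) = { / }.
In Expr -> Term / ( Decl: Decl is at the end, add FOLLOW(Expr) = { EOF, (, /, =, [, id }.
Union: FOLLOW(Decl) = { EOF, (, /, =, [, id }.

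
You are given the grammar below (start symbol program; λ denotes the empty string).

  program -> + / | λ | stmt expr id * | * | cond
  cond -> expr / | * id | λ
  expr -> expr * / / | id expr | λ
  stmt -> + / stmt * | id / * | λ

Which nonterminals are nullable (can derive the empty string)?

{ cond, expr, program, stmt }

Directly nullable (have an λ-production): program, cond, expr, stmt.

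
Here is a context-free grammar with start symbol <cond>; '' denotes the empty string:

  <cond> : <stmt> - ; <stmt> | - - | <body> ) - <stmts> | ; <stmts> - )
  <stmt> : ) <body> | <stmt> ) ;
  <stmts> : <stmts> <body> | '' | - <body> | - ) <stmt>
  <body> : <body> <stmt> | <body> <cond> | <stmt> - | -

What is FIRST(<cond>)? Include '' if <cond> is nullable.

From <cond> : <stmt> - ; <stmt>: add FIRST(<stmt>) = { ) }.
<cond> : - - contributes {-}.
From <cond> : <body> ) - <stmts>: add FIRST(<body>) = { ), - }.
<cond> : ; <stmts> - ) contributes {;}.
Union: FIRST(<cond>) = { ), -, ; }.

{ ), -, ; }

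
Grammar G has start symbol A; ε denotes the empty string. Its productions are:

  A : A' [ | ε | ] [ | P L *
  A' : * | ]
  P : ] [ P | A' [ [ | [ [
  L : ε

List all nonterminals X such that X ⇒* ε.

{ A, L }

Directly nullable (have an ε-production): A, L.
No other nonterminal has a production whose RHS symbols are all nullable.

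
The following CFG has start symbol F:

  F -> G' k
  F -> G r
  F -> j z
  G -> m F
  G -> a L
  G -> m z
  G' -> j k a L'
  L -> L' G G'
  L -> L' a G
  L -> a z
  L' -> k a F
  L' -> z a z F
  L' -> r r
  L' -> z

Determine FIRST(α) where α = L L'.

{ a, k, r, z }

Add FIRST(L) = { a, k, r, z }; L is not nullable, stop.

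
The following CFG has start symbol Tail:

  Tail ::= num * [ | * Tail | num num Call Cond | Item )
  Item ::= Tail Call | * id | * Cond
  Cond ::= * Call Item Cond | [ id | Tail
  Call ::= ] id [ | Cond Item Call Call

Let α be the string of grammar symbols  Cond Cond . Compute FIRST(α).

Add FIRST(Cond) = { *, [, num }; Cond is not nullable, stop.

{ *, [, num }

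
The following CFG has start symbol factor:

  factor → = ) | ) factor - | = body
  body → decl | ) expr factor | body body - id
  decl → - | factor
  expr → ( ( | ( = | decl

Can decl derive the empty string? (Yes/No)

No

No nonterminal in this grammar is nullable.
No production of decl has an RHS whose symbols are all nullable, so decl is not nullable.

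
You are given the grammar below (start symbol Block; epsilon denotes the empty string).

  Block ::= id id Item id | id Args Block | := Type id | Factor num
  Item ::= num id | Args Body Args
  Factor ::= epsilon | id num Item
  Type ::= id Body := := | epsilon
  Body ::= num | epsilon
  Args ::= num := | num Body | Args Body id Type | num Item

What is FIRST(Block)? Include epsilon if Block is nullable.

Block ::= id id Item id contributes {id}.
Block ::= id Args Block contributes {id}.
Block ::= := Type id contributes {:=}.
From Block ::= Factor num: Factor nullable, take FIRST(Factor) ∪ {num} = { id, num }.
Union: FIRST(Block) = { :=, id, num }.

{ :=, id, num }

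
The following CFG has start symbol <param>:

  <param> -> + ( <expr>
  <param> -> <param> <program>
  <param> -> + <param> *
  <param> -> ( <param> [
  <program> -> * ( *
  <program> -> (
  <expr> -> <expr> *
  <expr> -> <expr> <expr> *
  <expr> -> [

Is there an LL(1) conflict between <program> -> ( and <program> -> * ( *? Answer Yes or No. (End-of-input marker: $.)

No

FIRST(() = { ( } and FIRST(* ( *) = { * }.
The FIRST sets are disjoint and neither alternative is nullable — no conflict.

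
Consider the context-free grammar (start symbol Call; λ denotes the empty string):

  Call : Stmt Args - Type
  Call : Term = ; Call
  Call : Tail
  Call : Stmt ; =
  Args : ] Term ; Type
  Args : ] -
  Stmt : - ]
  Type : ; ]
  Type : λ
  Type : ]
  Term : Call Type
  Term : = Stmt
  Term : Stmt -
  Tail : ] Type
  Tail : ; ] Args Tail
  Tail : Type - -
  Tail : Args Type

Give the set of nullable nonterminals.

Directly nullable (have an λ-production): Type.
No other nonterminal has a production whose RHS symbols are all nullable.

{ Type }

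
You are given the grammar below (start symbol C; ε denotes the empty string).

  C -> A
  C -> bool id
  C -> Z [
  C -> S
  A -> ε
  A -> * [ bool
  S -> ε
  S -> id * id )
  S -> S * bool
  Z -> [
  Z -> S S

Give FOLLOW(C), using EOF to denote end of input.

{ EOF }

C is the start symbol, so EOF ∈ FOLLOW(C).
Union: FOLLOW(C) = { EOF }.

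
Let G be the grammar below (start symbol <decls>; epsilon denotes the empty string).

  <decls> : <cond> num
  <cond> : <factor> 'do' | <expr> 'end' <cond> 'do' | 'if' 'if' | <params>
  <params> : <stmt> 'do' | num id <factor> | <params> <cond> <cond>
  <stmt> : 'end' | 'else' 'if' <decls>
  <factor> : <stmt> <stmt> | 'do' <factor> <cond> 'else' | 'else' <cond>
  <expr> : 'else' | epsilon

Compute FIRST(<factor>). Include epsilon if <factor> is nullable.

{ 'do', 'else', 'end' }

From <factor> : <stmt> <stmt>: add FIRST(<stmt>) = { 'else', 'end' }.
<factor> : 'do' <factor> <cond> 'else' contributes {'do'}.
<factor> : 'else' <cond> contributes {'else'}.
Union: FIRST(<factor>) = { 'do', 'else', 'end' }.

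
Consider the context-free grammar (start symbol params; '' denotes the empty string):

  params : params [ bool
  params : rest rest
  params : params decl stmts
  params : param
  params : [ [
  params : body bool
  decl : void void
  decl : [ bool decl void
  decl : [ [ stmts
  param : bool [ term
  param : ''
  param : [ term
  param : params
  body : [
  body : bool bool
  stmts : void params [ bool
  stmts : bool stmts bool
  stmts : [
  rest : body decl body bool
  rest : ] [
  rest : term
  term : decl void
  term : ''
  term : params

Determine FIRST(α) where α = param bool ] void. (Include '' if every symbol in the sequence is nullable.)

{ [, ], bool, void }

Add FIRST(param)\{''} = { [, ], bool, void }; param is nullable, continue.
bool is a terminal; add {bool} and stop.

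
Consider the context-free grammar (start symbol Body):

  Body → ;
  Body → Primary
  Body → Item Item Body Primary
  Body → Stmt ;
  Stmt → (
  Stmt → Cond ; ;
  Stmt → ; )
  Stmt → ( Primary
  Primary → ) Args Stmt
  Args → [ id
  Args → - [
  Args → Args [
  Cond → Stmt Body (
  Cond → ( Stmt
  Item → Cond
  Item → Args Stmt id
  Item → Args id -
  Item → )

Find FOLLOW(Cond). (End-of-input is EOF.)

{ (, ), -, ;, [ }

In Stmt → Cond ; ;: add FIRST(; ;) = { ; }.
In Item → Cond: Cond is at the end, add FOLLOW(Item) = { (, ), -, ;, [ }.
Union: FOLLOW(Cond) = { (, ), -, ;, [ }.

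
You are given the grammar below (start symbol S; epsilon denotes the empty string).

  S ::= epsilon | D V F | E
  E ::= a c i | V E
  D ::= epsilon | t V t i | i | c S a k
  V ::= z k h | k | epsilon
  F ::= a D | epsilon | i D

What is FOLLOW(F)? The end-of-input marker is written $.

{ $, a }

In S ::= D V F: F is at the end, add FOLLOW(S) = { $, a }.
Union: FOLLOW(F) = { $, a }.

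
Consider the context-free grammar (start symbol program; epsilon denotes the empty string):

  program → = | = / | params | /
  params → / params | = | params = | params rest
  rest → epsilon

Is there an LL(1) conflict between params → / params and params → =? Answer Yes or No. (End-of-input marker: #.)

FIRST(/ params) = { / } and FIRST(=) = { = }.
The FIRST sets are disjoint and neither alternative is nullable — no conflict.

No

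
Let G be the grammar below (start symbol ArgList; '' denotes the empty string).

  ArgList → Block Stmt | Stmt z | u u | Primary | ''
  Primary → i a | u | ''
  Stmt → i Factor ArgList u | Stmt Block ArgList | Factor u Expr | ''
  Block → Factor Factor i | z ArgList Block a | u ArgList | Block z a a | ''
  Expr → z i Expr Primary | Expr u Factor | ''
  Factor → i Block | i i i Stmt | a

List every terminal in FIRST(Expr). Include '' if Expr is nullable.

{ u, z, '' }

Expr → z i Expr Primary contributes {z}.
From Expr → Expr u Factor: Expr nullable, take FIRST(Expr) ∪ {u} = { u, z }.
Expr → '' contributes ''.
Union: FIRST(Expr) = { u, z, '' }.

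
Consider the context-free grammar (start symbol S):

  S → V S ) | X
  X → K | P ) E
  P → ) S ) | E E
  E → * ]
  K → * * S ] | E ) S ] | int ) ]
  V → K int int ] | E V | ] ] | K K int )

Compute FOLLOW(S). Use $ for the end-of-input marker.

{ $, ), ] }

S is the start symbol, so $ ∈ FOLLOW(S).
In S → V S ): add FIRST()) = { ) }.
In P → ) S ): add FIRST()) = { ) }.
In K → * * S ]: add FIRST(]) = { ] }.
In K → E ) S ]: add FIRST(]) = { ] }.
Union: FOLLOW(S) = { $, ), ] }.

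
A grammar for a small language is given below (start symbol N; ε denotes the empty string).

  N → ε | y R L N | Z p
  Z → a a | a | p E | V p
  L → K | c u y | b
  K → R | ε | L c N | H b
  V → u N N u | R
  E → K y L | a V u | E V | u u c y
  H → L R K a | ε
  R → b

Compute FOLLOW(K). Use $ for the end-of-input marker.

{ $, a, b, c, p, u, y }

In L → K: K is at the end, add FOLLOW(L) = { $, a, b, c, p, u, y }.
In E → K y L: add FIRST(y L) = { y }.
In H → L R K a: add FIRST(a) = { a }.
Union: FOLLOW(K) = { $, a, b, c, p, u, y }.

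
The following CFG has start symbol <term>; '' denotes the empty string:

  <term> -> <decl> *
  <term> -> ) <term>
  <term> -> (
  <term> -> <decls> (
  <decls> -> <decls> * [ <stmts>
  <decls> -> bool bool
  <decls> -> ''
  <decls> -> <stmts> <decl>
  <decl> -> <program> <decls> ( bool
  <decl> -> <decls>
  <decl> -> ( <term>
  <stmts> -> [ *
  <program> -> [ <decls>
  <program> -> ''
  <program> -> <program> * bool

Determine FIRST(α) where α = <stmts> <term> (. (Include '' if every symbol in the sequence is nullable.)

Add FIRST(<stmts>) = { [ }; <stmts> is not nullable, stop.

{ [ }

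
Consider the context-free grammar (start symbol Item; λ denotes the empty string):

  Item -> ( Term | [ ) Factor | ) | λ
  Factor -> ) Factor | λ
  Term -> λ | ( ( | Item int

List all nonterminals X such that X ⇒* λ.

{ Factor, Item, Term }

Directly nullable (have an λ-production): Item, Factor, Term.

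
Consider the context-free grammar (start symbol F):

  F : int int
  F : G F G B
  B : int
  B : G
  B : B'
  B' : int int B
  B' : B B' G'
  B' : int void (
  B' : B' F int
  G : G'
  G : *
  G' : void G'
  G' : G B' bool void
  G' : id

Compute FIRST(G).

{ *, id, void }

From G : G': add FIRST(G') = { *, id, void }.
G : * contributes {*}.
Union: FIRST(G) = { *, id, void }.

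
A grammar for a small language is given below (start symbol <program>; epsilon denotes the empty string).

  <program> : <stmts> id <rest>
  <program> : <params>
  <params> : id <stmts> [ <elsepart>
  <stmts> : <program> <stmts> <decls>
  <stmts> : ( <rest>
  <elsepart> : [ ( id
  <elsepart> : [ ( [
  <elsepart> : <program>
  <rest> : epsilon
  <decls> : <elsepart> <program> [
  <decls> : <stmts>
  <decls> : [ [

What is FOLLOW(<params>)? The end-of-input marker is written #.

{ #, (, [, id }

In <program> : <params>: <params> is at the end, add FOLLOW(<program>) = { #, (, [, id }.
Union: FOLLOW(<params>) = { #, (, [, id }.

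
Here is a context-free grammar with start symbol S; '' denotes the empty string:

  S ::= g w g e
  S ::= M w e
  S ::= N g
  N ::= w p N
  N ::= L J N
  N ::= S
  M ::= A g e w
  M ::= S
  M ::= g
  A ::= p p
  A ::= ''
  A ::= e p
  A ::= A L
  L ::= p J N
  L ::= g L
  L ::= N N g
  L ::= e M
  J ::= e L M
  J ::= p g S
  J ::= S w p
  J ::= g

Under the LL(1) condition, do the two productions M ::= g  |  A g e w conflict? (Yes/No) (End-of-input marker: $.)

Yes

FIRST(g) = { g } and FIRST(A g e w) = { e, g, p, w }.
Both contain g, so the two alternatives are not disjoint — LL(1) conflict.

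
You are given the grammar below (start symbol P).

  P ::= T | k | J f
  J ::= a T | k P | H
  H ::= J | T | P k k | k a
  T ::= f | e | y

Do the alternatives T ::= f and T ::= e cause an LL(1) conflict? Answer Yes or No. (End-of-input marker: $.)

No

FIRST(f) = { f } and FIRST(e) = { e }.
The FIRST sets are disjoint and neither alternative is nullable — no conflict.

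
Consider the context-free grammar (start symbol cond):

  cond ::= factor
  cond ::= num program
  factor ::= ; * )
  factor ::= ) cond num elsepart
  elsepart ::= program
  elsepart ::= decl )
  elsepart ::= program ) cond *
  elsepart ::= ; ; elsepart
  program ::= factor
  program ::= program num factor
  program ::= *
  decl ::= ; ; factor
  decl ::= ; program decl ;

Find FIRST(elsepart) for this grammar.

From elsepart ::= program: add FIRST(program) = { ), *, ; }.
From elsepart ::= decl ): add FIRST(decl) = { ; }.
From elsepart ::= program ) cond *: add FIRST(program) = { ), *, ; }.
elsepart ::= ; ; elsepart contributes {;}.
Union: FIRST(elsepart) = { ), *, ; }.

{ ), *, ; }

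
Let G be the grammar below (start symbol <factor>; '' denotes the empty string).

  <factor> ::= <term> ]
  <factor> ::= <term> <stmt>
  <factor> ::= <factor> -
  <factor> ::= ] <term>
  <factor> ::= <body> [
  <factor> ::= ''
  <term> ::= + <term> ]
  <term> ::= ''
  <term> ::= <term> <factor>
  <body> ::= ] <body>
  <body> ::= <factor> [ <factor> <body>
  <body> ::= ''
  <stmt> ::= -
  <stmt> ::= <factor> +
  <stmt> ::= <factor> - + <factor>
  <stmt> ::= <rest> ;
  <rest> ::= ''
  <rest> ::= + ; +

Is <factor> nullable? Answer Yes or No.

<factor> has an ''-production, so <factor> ⇒ ''.

Yes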